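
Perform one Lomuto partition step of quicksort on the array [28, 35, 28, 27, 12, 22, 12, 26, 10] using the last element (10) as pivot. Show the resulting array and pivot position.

Lomuto partition with pivot = 10:

Initial array: [28, 35, 28, 27, 12, 22, 12, 26, 10]

arr[0]=28 > 10: no swap
arr[1]=35 > 10: no swap
arr[2]=28 > 10: no swap
arr[3]=27 > 10: no swap
arr[4]=12 > 10: no swap
arr[5]=22 > 10: no swap
arr[6]=12 > 10: no swap
arr[7]=26 > 10: no swap

Place pivot at position 0: [10, 35, 28, 27, 12, 22, 12, 26, 28]
Pivot position: 0

After partitioning with pivot 10, the array becomes [10, 35, 28, 27, 12, 22, 12, 26, 28]. The pivot is placed at index 0. All elements to the left of the pivot are <= 10, and all elements to the right are > 10.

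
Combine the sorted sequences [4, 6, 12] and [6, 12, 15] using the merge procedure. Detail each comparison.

Merging process:

Compare 4 vs 6: take 4 from left. Merged: [4]
Compare 6 vs 6: take 6 from left. Merged: [4, 6]
Compare 12 vs 6: take 6 from right. Merged: [4, 6, 6]
Compare 12 vs 12: take 12 from left. Merged: [4, 6, 6, 12]
Append remaining from right: [12, 15]. Merged: [4, 6, 6, 12, 12, 15]

Final merged array: [4, 6, 6, 12, 12, 15]
Total comparisons: 4

The merged array is [4, 6, 6, 12, 12, 15], requiring 4 comparisons. The merge step runs in O(n) time where n is the total number of elements.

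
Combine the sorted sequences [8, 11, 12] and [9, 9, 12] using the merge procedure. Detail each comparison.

Merging process:

Compare 8 vs 9: take 8 from left. Merged: [8]
Compare 11 vs 9: take 9 from right. Merged: [8, 9]
Compare 11 vs 9: take 9 from right. Merged: [8, 9, 9]
Compare 11 vs 12: take 11 from left. Merged: [8, 9, 9, 11]
Compare 12 vs 12: take 12 from left. Merged: [8, 9, 9, 11, 12]
Append remaining from right: [12]. Merged: [8, 9, 9, 11, 12, 12]

Final merged array: [8, 9, 9, 11, 12, 12]
Total comparisons: 5

The merged array is [8, 9, 9, 11, 12, 12], requiring 5 comparisons. The merge step runs in O(n) time where n is the total number of elements.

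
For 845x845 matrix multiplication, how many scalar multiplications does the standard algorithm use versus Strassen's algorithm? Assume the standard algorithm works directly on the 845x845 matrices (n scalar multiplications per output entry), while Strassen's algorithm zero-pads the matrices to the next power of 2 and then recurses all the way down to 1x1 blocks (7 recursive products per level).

Matrix multiplication for 845x845 matrices:

Strassen's algorithm requires power-of-2 dimensions. Pad 845x845 to 1024x1024 (next power of 2).

Standard algorithm: 845^3 = 603351125 multiplications
Strassen's algorithm: 7^(log2(1024)) = 7^10 = 282475249 multiplications
Savings: 603351125 - 282475249 = 320875876 multiplications

Standard: 603351125 multiplications (845^3). Strassen: 282475249 multiplications (7^10, after padding to 1024x1024). Strassen reduces 8 recursive multiplications to 7 at each level.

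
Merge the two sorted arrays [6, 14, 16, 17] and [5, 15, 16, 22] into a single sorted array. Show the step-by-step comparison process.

Merging process:

Compare 6 vs 5: take 5 from right. Merged: [5]
Compare 6 vs 15: take 6 from left. Merged: [5, 6]
Compare 14 vs 15: take 14 from left. Merged: [5, 6, 14]
Compare 16 vs 15: take 15 from right. Merged: [5, 6, 14, 15]
Compare 16 vs 16: take 16 from left. Merged: [5, 6, 14, 15, 16]
Compare 17 vs 16: take 16 from right. Merged: [5, 6, 14, 15, 16, 16]
Compare 17 vs 22: take 17 from left. Merged: [5, 6, 14, 15, 16, 16, 17]
Append remaining from right: [22]. Merged: [5, 6, 14, 15, 16, 16, 17, 22]

Final merged array: [5, 6, 14, 15, 16, 16, 17, 22]
Total comparisons: 7

The merged array is [5, 6, 14, 15, 16, 16, 17, 22], requiring 7 comparisons. The merge step runs in O(n) time where n is the total number of elements.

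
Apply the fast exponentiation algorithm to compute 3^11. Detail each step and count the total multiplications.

Computing 3^11 by squaring (build up from 3^1; each line after the first costs one multiplication):

3^1 = 3
3^2 = (3^1)^2 = 3^2 = 9
3^4 = (3^2)^2 = 9^2 = 81
3^5 = 3 * 3^4 = 3 * 81 = 243
3^10 = (3^5)^2 = 243^2 = 59049
3^11 = 3 * 3^10 = 3 * 59049 = 177147

Result: 177147
Multiplications needed: 5 (5 lines after 3^1)

3^11 = 177147. Using exponentiation by squaring, this requires 5 multiplications. The key idea: if the exponent is even, square the half-power; if odd, multiply by the base once.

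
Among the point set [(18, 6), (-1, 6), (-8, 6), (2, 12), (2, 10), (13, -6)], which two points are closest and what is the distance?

Computing all pairwise distances among 6 points:

d((18, 6), (-1, 6)) = 19.0
d((18, 6), (-8, 6)) = 26.0
d((18, 6), (2, 12)) = 17.088
d((18, 6), (2, 10)) = 16.4924
d((18, 6), (13, -6)) = 13.0
d((-1, 6), (-8, 6)) = 7.0
d((-1, 6), (2, 12)) = 6.7082
d((-1, 6), (2, 10)) = 5.0
d((-1, 6), (13, -6)) = 18.4391
d((-8, 6), (2, 12)) = 11.6619
d((-8, 6), (2, 10)) = 10.7703
d((-8, 6), (13, -6)) = 24.1868
d((2, 12), (2, 10)) = 2.0 <-- minimum
d((2, 12), (13, -6)) = 21.095
d((2, 10), (13, -6)) = 19.4165

Closest pair: (2, 12) and (2, 10) with distance 2.0

The closest pair is (2, 12) and (2, 10) with Euclidean distance 2.0. For 6 points, brute-force pairwise comparison is shown above. For large n, the divide-and-conquer algorithm (sort by x, recurse on halves, check the dividing strip) achieves O(n log n).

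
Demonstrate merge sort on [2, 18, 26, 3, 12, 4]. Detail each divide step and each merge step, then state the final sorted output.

Merge sort trace:

Split: [2, 18, 26, 3, 12, 4] -> [2, 18, 26] and [3, 12, 4]
  Split: [2, 18, 26] -> [2] and [18, 26]
    Split: [18, 26] -> [18] and [26]
    Merge: [18] + [26] -> [18, 26]
  Merge: [2] + [18, 26] -> [2, 18, 26]
  Split: [3, 12, 4] -> [3] and [12, 4]
    Split: [12, 4] -> [12] and [4]
    Merge: [12] + [4] -> [4, 12]
  Merge: [3] + [4, 12] -> [3, 4, 12]
Merge: [2, 18, 26] + [3, 4, 12] -> [2, 3, 4, 12, 18, 26]

Final sorted array: [2, 3, 4, 12, 18, 26]

The merge sort proceeds by recursively splitting the array and merging sorted halves.
After all merges, the sorted array is [2, 3, 4, 12, 18, 26].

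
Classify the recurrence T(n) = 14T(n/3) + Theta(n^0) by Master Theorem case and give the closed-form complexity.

Master Theorem for T(n) = 14T(n/3) + O(n^0):

a = 14, b = 3, c = 0
log_b(a) = log_3(14) = 2.4022

Case 1: c = 0 < log_3(14) = 2.4022
T(n) = O(n^(log_3 14))

For T(n) = 14T(n/3) + O(n^0): log_3(14) = 2.4022. This is Case 1 of the Master Theorem (c < log_b(a), work dominated by leaves), giving O(n^(log_3 14)).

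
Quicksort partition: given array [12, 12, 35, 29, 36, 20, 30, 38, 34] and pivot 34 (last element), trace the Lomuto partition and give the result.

Lomuto partition with pivot = 34:

Initial array: [12, 12, 35, 29, 36, 20, 30, 38, 34]

arr[0]=12 <= 34: swap with position 0, array becomes [12, 12, 35, 29, 36, 20, 30, 38, 34]
arr[1]=12 <= 34: swap with position 1, array becomes [12, 12, 35, 29, 36, 20, 30, 38, 34]
arr[2]=35 > 34: no swap
arr[3]=29 <= 34: swap with position 2, array becomes [12, 12, 29, 35, 36, 20, 30, 38, 34]
arr[4]=36 > 34: no swap
arr[5]=20 <= 34: swap with position 3, array becomes [12, 12, 29, 20, 36, 35, 30, 38, 34]
arr[6]=30 <= 34: swap with position 4, array becomes [12, 12, 29, 20, 30, 35, 36, 38, 34]
arr[7]=38 > 34: no swap

Place pivot at position 5: [12, 12, 29, 20, 30, 34, 36, 38, 35]
Pivot position: 5

After partitioning with pivot 34, the array becomes [12, 12, 29, 20, 30, 34, 36, 38, 35]. The pivot is placed at index 5. All elements to the left of the pivot are <= 34, and all elements to the right are > 34.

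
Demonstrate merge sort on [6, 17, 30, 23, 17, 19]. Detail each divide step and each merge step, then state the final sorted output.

Merge sort trace:

Split: [6, 17, 30, 23, 17, 19] -> [6, 17, 30] and [23, 17, 19]
  Split: [6, 17, 30] -> [6] and [17, 30]
    Split: [17, 30] -> [17] and [30]
    Merge: [17] + [30] -> [17, 30]
  Merge: [6] + [17, 30] -> [6, 17, 30]
  Split: [23, 17, 19] -> [23] and [17, 19]
    Split: [17, 19] -> [17] and [19]
    Merge: [17] + [19] -> [17, 19]
  Merge: [23] + [17, 19] -> [17, 19, 23]
Merge: [6, 17, 30] + [17, 19, 23] -> [6, 17, 17, 19, 23, 30]

Final sorted array: [6, 17, 17, 19, 23, 30]

The merge sort proceeds by recursively splitting the array and merging sorted halves.
After all merges, the sorted array is [6, 17, 17, 19, 23, 30].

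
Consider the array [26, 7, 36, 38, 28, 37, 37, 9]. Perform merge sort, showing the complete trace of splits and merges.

Merge sort trace:

Split: [26, 7, 36, 38, 28, 37, 37, 9] -> [26, 7, 36, 38] and [28, 37, 37, 9]
  Split: [26, 7, 36, 38] -> [26, 7] and [36, 38]
    Split: [26, 7] -> [26] and [7]
    Merge: [26] + [7] -> [7, 26]
    Split: [36, 38] -> [36] and [38]
    Merge: [36] + [38] -> [36, 38]
  Merge: [7, 26] + [36, 38] -> [7, 26, 36, 38]
  Split: [28, 37, 37, 9] -> [28, 37] and [37, 9]
    Split: [28, 37] -> [28] and [37]
    Merge: [28] + [37] -> [28, 37]
    Split: [37, 9] -> [37] and [9]
    Merge: [37] + [9] -> [9, 37]
  Merge: [28, 37] + [9, 37] -> [9, 28, 37, 37]
Merge: [7, 26, 36, 38] + [9, 28, 37, 37] -> [7, 9, 26, 28, 36, 37, 37, 38]

Final sorted array: [7, 9, 26, 28, 36, 37, 37, 38]

The merge sort proceeds by recursively splitting the array and merging sorted halves.
After all merges, the sorted array is [7, 9, 26, 28, 36, 37, 37, 38].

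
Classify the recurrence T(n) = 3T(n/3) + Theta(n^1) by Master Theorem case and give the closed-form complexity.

Master Theorem for T(n) = 3T(n/3) + O(n^1):

a = 3, b = 3, c = 1
log_b(a) = log_3(3) = 1.0000

Case 2: c = 1 = log_3(3) = 1.0000
T(n) = O(n^1 log n) = O(n log n)

For T(n) = 3T(n/3) + O(n^1): log_3(3) = 1.0000. This is Case 2 of the Master Theorem (c = log_b(a), equal work at all levels), giving O(n log n).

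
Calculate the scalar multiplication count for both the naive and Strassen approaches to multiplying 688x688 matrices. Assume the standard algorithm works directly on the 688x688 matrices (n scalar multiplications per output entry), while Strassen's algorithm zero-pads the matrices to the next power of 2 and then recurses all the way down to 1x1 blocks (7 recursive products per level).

Matrix multiplication for 688x688 matrices:

Strassen's algorithm requires power-of-2 dimensions. Pad 688x688 to 1024x1024 (next power of 2).

Standard algorithm: 688^3 = 325660672 multiplications
Strassen's algorithm: 7^(log2(1024)) = 7^10 = 282475249 multiplications
Savings: 325660672 - 282475249 = 43185423 multiplications

Standard: 325660672 multiplications (688^3). Strassen: 282475249 multiplications (7^10, after padding to 1024x1024). Strassen reduces 8 recursive multiplications to 7 at each level.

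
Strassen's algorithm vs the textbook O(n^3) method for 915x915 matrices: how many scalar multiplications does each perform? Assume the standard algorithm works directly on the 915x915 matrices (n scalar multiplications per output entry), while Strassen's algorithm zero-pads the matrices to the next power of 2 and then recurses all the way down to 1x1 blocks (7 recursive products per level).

Matrix multiplication for 915x915 matrices:

Strassen's algorithm requires power-of-2 dimensions. Pad 915x915 to 1024x1024 (next power of 2).

Standard algorithm: 915^3 = 766060875 multiplications
Strassen's algorithm: 7^(log2(1024)) = 7^10 = 282475249 multiplications
Savings: 766060875 - 282475249 = 483585626 multiplications

Standard: 766060875 multiplications (915^3). Strassen: 282475249 multiplications (7^10, after padding to 1024x1024). Strassen reduces 8 recursive multiplications to 7 at each level.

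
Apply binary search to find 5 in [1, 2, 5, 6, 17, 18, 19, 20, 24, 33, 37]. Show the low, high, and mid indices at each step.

Binary search for 5 in [1, 2, 5, 6, 17, 18, 19, 20, 24, 33, 37]:

lo=0, hi=10, mid=5, arr[mid]=18 -> 18 > 5, search left half
lo=0, hi=4, mid=2, arr[mid]=5 -> Found target at index 2!

Binary search finds 5 at index 2 after 2 comparisons. The search repeatedly halves the search space by comparing with the middle element.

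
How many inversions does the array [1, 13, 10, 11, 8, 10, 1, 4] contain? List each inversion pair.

Finding inversions in [1, 13, 10, 11, 8, 10, 1, 4]:

(1, 2): arr[1]=13 > arr[2]=10
(1, 3): arr[1]=13 > arr[3]=11
(1, 4): arr[1]=13 > arr[4]=8
(1, 5): arr[1]=13 > arr[5]=10
(1, 6): arr[1]=13 > arr[6]=1
(1, 7): arr[1]=13 > arr[7]=4
(2, 4): arr[2]=10 > arr[4]=8
(2, 6): arr[2]=10 > arr[6]=1
(2, 7): arr[2]=10 > arr[7]=4
(3, 4): arr[3]=11 > arr[4]=8
(3, 5): arr[3]=11 > arr[5]=10
(3, 6): arr[3]=11 > arr[6]=1
(3, 7): arr[3]=11 > arr[7]=4
(4, 6): arr[4]=8 > arr[6]=1
(4, 7): arr[4]=8 > arr[7]=4
(5, 6): arr[5]=10 > arr[6]=1
(5, 7): arr[5]=10 > arr[7]=4

Total inversions: 17

The array has 17 inversion(s): (1,2), (1,3), (1,4), (1,5), (1,6), (1,7), (2,4), (2,6), (2,7), (3,4), (3,5), (3,6), (3,7), (4,6), (4,7), (5,6), (5,7). Each pair (i,j) satisfies i < j and arr[i] > arr[j].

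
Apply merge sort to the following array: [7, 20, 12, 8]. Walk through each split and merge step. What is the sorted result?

Merge sort trace:

Split: [7, 20, 12, 8] -> [7, 20] and [12, 8]
  Split: [7, 20] -> [7] and [20]
  Merge: [7] + [20] -> [7, 20]
  Split: [12, 8] -> [12] and [8]
  Merge: [12] + [8] -> [8, 12]
Merge: [7, 20] + [8, 12] -> [7, 8, 12, 20]

Final sorted array: [7, 8, 12, 20]

The merge sort proceeds by recursively splitting the array and merging sorted halves.
After all merges, the sorted array is [7, 8, 12, 20].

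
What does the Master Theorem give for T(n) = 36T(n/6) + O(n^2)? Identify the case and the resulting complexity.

Master Theorem for T(n) = 36T(n/6) + O(n^2):

a = 36, b = 6, c = 2
log_b(a) = log_6(36) = 2.0000

Case 2: c = 2 = log_6(36) = 2.0000
T(n) = O(n^2 log n) = O(n^2 log n)

For T(n) = 36T(n/6) + O(n^2): log_6(36) = 2.0000. This is Case 2 of the Master Theorem (c = log_b(a), equal work at all levels), giving O(n^2 log n).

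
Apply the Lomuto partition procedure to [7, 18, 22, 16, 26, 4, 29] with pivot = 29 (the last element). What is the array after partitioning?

Lomuto partition with pivot = 29:

Initial array: [7, 18, 22, 16, 26, 4, 29]

arr[0]=7 <= 29: swap with position 0, array becomes [7, 18, 22, 16, 26, 4, 29]
arr[1]=18 <= 29: swap with position 1, array becomes [7, 18, 22, 16, 26, 4, 29]
arr[2]=22 <= 29: swap with position 2, array becomes [7, 18, 22, 16, 26, 4, 29]
arr[3]=16 <= 29: swap with position 3, array becomes [7, 18, 22, 16, 26, 4, 29]
arr[4]=26 <= 29: swap with position 4, array becomes [7, 18, 22, 16, 26, 4, 29]
arr[5]=4 <= 29: swap with position 5, array becomes [7, 18, 22, 16, 26, 4, 29]

Place pivot at position 6: [7, 18, 22, 16, 26, 4, 29]
Pivot position: 6

After partitioning with pivot 29, the array becomes [7, 18, 22, 16, 26, 4, 29]. The pivot is placed at index 6. All elements to the left of the pivot are <= 29, and all elements to the right are > 29.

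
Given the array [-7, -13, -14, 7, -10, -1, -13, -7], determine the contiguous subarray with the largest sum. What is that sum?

Using Kadane's algorithm on [-7, -13, -14, 7, -10, -1, -13, -7]:

Scanning through the array:
Position 1 (value -13): max_ending_here = -13, max_so_far = -7
Position 2 (value -14): max_ending_here = -14, max_so_far = -7
Position 3 (value 7): max_ending_here = 7, max_so_far = 7
Position 4 (value -10): max_ending_here = -3, max_so_far = 7
Position 5 (value -1): max_ending_here = -1, max_so_far = 7
Position 6 (value -13): max_ending_here = -13, max_so_far = 7
Position 7 (value -7): max_ending_here = -7, max_so_far = 7

Maximum subarray: [7]
Maximum sum: 7

The maximum subarray is [7] with sum 7. This subarray runs from index 3 to index 3.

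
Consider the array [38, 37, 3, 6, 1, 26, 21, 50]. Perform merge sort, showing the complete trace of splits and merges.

Merge sort trace:

Split: [38, 37, 3, 6, 1, 26, 21, 50] -> [38, 37, 3, 6] and [1, 26, 21, 50]
  Split: [38, 37, 3, 6] -> [38, 37] and [3, 6]
    Split: [38, 37] -> [38] and [37]
    Merge: [38] + [37] -> [37, 38]
    Split: [3, 6] -> [3] and [6]
    Merge: [3] + [6] -> [3, 6]
  Merge: [37, 38] + [3, 6] -> [3, 6, 37, 38]
  Split: [1, 26, 21, 50] -> [1, 26] and [21, 50]
    Split: [1, 26] -> [1] and [26]
    Merge: [1] + [26] -> [1, 26]
    Split: [21, 50] -> [21] and [50]
    Merge: [21] + [50] -> [21, 50]
  Merge: [1, 26] + [21, 50] -> [1, 21, 26, 50]
Merge: [3, 6, 37, 38] + [1, 21, 26, 50] -> [1, 3, 6, 21, 26, 37, 38, 50]

Final sorted array: [1, 3, 6, 21, 26, 37, 38, 50]

The merge sort proceeds by recursively splitting the array and merging sorted halves.
After all merges, the sorted array is [1, 3, 6, 21, 26, 37, 38, 50].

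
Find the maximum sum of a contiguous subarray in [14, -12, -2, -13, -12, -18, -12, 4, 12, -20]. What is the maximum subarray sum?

Using Kadane's algorithm on [14, -12, -2, -13, -12, -18, -12, 4, 12, -20]:

Scanning through the array:
Position 1 (value -12): max_ending_here = 2, max_so_far = 14
Position 2 (value -2): max_ending_here = 0, max_so_far = 14
Position 3 (value -13): max_ending_here = -13, max_so_far = 14
Position 4 (value -12): max_ending_here = -12, max_so_far = 14
Position 5 (value -18): max_ending_here = -18, max_so_far = 14
Position 6 (value -12): max_ending_here = -12, max_so_far = 14
Position 7 (value 4): max_ending_here = 4, max_so_far = 14
Position 8 (value 12): max_ending_here = 16, max_so_far = 16
Position 9 (value -20): max_ending_here = -4, max_so_far = 16

Maximum subarray: [4, 12]
Maximum sum: 16

The maximum subarray is [4, 12] with sum 16. This subarray runs from index 7 to index 8.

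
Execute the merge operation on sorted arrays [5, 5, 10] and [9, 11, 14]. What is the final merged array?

Merging process:

Compare 5 vs 9: take 5 from left. Merged: [5]
Compare 5 vs 9: take 5 from left. Merged: [5, 5]
Compare 10 vs 9: take 9 from right. Merged: [5, 5, 9]
Compare 10 vs 11: take 10 from left. Merged: [5, 5, 9, 10]
Append remaining from right: [11, 14]. Merged: [5, 5, 9, 10, 11, 14]

Final merged array: [5, 5, 9, 10, 11, 14]
Total comparisons: 4

The merged array is [5, 5, 9, 10, 11, 14], requiring 4 comparisons. The merge step runs in O(n) time where n is the total number of elements.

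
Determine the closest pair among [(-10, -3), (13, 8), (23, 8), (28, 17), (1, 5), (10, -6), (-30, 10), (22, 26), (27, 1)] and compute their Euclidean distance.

Computing all pairwise distances among 9 points:

d((-10, -3), (13, 8)) = 25.4951
d((-10, -3), (23, 8)) = 34.7851
d((-10, -3), (28, 17)) = 42.9418
d((-10, -3), (1, 5)) = 13.6015
d((-10, -3), (10, -6)) = 20.2237
d((-10, -3), (-30, 10)) = 23.8537
d((-10, -3), (22, 26)) = 43.1856
d((-10, -3), (27, 1)) = 37.2156
d((13, 8), (23, 8)) = 10.0
d((13, 8), (28, 17)) = 17.4929
d((13, 8), (1, 5)) = 12.3693
d((13, 8), (10, -6)) = 14.3178
d((13, 8), (-30, 10)) = 43.0465
d((13, 8), (22, 26)) = 20.1246
d((13, 8), (27, 1)) = 15.6525
d((23, 8), (28, 17)) = 10.2956
d((23, 8), (1, 5)) = 22.2036
d((23, 8), (10, -6)) = 19.105
d((23, 8), (-30, 10)) = 53.0377
d((23, 8), (22, 26)) = 18.0278
d((23, 8), (27, 1)) = 8.0623 <-- minimum
d((28, 17), (1, 5)) = 29.5466
d((28, 17), (10, -6)) = 29.2062
d((28, 17), (-30, 10)) = 58.4209
d((28, 17), (22, 26)) = 10.8167
d((28, 17), (27, 1)) = 16.0312
d((1, 5), (10, -6)) = 14.2127
d((1, 5), (-30, 10)) = 31.4006
d((1, 5), (22, 26)) = 29.6985
d((1, 5), (27, 1)) = 26.3059
d((10, -6), (-30, 10)) = 43.0813
d((10, -6), (22, 26)) = 34.176
d((10, -6), (27, 1)) = 18.3848
d((-30, 10), (22, 26)) = 54.4059
d((-30, 10), (27, 1)) = 57.7062
d((22, 26), (27, 1)) = 25.4951

Closest pair: (23, 8) and (27, 1) with distance 8.0623

The closest pair is (23, 8) and (27, 1) with Euclidean distance 8.0623. For 9 points, brute-force pairwise comparison is shown above. For large n, the divide-and-conquer algorithm (sort by x, recurse on halves, check the dividing strip) achieves O(n log n).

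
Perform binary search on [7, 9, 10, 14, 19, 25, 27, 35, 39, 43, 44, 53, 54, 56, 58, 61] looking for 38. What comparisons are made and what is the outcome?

Binary search for 38 in [7, 9, 10, 14, 19, 25, 27, 35, 39, 43, 44, 53, 54, 56, 58, 61]:

lo=0, hi=15, mid=7, arr[mid]=35 -> 35 < 38, search right half
lo=8, hi=15, mid=11, arr[mid]=53 -> 53 > 38, search left half
lo=8, hi=10, mid=9, arr[mid]=43 -> 43 > 38, search left half
lo=8, hi=8, mid=8, arr[mid]=39 -> 39 > 38, search left half
lo=8 > hi=7, target 38 not found

Binary search determines that 38 is not in the array after 4 comparisons. The search space was exhausted without finding the target.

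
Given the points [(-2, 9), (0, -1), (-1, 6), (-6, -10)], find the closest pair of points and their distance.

Computing all pairwise distances among 4 points:

d((-2, 9), (0, -1)) = 10.198
d((-2, 9), (-1, 6)) = 3.1623 <-- minimum
d((-2, 9), (-6, -10)) = 19.4165
d((0, -1), (-1, 6)) = 7.0711
d((0, -1), (-6, -10)) = 10.8167
d((-1, 6), (-6, -10)) = 16.7631

Closest pair: (-2, 9) and (-1, 6) with distance 3.1623

The closest pair is (-2, 9) and (-1, 6) with Euclidean distance 3.1623. For 4 points, brute-force pairwise comparison is shown above. For large n, the divide-and-conquer algorithm (sort by x, recurse on halves, check the dividing strip) achieves O(n log n).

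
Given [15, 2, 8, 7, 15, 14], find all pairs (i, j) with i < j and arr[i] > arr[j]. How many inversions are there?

Finding inversions in [15, 2, 8, 7, 15, 14]:

(0, 1): arr[0]=15 > arr[1]=2
(0, 2): arr[0]=15 > arr[2]=8
(0, 3): arr[0]=15 > arr[3]=7
(0, 5): arr[0]=15 > arr[5]=14
(2, 3): arr[2]=8 > arr[3]=7
(4, 5): arr[4]=15 > arr[5]=14

Total inversions: 6

The array has 6 inversion(s): (0,1), (0,2), (0,3), (0,5), (2,3), (4,5). Each pair (i,j) satisfies i < j and arr[i] > arr[j].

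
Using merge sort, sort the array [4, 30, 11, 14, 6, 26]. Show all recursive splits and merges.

Merge sort trace:

Split: [4, 30, 11, 14, 6, 26] -> [4, 30, 11] and [14, 6, 26]
  Split: [4, 30, 11] -> [4] and [30, 11]
    Split: [30, 11] -> [30] and [11]
    Merge: [30] + [11] -> [11, 30]
  Merge: [4] + [11, 30] -> [4, 11, 30]
  Split: [14, 6, 26] -> [14] and [6, 26]
    Split: [6, 26] -> [6] and [26]
    Merge: [6] + [26] -> [6, 26]
  Merge: [14] + [6, 26] -> [6, 14, 26]
Merge: [4, 11, 30] + [6, 14, 26] -> [4, 6, 11, 14, 26, 30]

Final sorted array: [4, 6, 11, 14, 26, 30]

The merge sort proceeds by recursively splitting the array and merging sorted halves.
After all merges, the sorted array is [4, 6, 11, 14, 26, 30].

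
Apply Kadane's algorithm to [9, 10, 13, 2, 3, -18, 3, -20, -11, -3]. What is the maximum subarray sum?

Using Kadane's algorithm on [9, 10, 13, 2, 3, -18, 3, -20, -11, -3]:

Scanning through the array:
Position 1 (value 10): max_ending_here = 19, max_so_far = 19
Position 2 (value 13): max_ending_here = 32, max_so_far = 32
Position 3 (value 2): max_ending_here = 34, max_so_far = 34
Position 4 (value 3): max_ending_here = 37, max_so_far = 37
Position 5 (value -18): max_ending_here = 19, max_so_far = 37
Position 6 (value 3): max_ending_here = 22, max_so_far = 37
Position 7 (value -20): max_ending_here = 2, max_so_far = 37
Position 8 (value -11): max_ending_here = -9, max_so_far = 37
Position 9 (value -3): max_ending_here = -3, max_so_far = 37

Maximum subarray: [9, 10, 13, 2, 3]
Maximum sum: 37

The maximum subarray is [9, 10, 13, 2, 3] with sum 37. This subarray runs from index 0 to index 4.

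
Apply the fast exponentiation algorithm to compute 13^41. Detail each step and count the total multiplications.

Computing 13^41 by squaring (build up from 13^1; each line after the first costs one multiplication):

13^1 = 13
13^2 = (13^1)^2 = 13^2 = 169
13^4 = (13^2)^2 = 169^2 = 28561
13^5 = 13 * 13^4 = 13 * 28561 = 371293
13^10 = (13^5)^2 = 371293^2 = 137858491849
13^20 = (13^10)^2 = 137858491849^2 = 19004963774880799438801
13^40 = (13^20)^2 = 19004963774880799438801^2 = 361188648084531445929920877641340156544317601
13^41 = 13 * 13^40 = 13 * 361188648084531445929920877641340156544317601 = 4695452425098908797088971409337422035076128813

Result: 4695452425098908797088971409337422035076128813
Multiplications needed: 7 (7 lines after 13^1)

13^41 = 4695452425098908797088971409337422035076128813. Using exponentiation by squaring, this requires 7 multiplications. The key idea: if the exponent is even, square the half-power; if odd, multiply by the base once.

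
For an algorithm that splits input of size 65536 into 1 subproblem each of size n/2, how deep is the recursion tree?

For divide and conquer with division factor 2:

Problem sizes at each level:
Level 0: 65536
Level 1: 32768
Level 2: 16384
Level 3: 8192
Level 4: 4096
Level 5: 2048
Level 6: 1024
Level 7: 512
Level 8: 256
Level 9: 128
Level 10: 64
Level 11: 32
Level 12: 16
Level 13: 8
Level 14: 4
Level 15: 2
Level 16: 1

The root is level 0 and the size-1 base case is level 16 (the tree spans levels 0 through 16, i.e. 17 levels counting the root), so the depth is the number of divisions: log_2(65536) = 16

The recursion tree depth is log_2(65536) = 16. At each level, the problem size is divided by 2, so it takes 16 divisions to reduce to a base case of size 1. The algorithm makes 1 recursive call at each level.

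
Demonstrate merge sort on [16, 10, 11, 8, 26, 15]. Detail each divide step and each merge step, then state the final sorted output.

Merge sort trace:

Split: [16, 10, 11, 8, 26, 15] -> [16, 10, 11] and [8, 26, 15]
  Split: [16, 10, 11] -> [16] and [10, 11]
    Split: [10, 11] -> [10] and [11]
    Merge: [10] + [11] -> [10, 11]
  Merge: [16] + [10, 11] -> [10, 11, 16]
  Split: [8, 26, 15] -> [8] and [26, 15]
    Split: [26, 15] -> [26] and [15]
    Merge: [26] + [15] -> [15, 26]
  Merge: [8] + [15, 26] -> [8, 15, 26]
Merge: [10, 11, 16] + [8, 15, 26] -> [8, 10, 11, 15, 16, 26]

Final sorted array: [8, 10, 11, 15, 16, 26]

The merge sort proceeds by recursively splitting the array and merging sorted halves.
After all merges, the sorted array is [8, 10, 11, 15, 16, 26].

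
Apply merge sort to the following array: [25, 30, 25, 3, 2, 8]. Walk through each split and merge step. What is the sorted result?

Merge sort trace:

Split: [25, 30, 25, 3, 2, 8] -> [25, 30, 25] and [3, 2, 8]
  Split: [25, 30, 25] -> [25] and [30, 25]
    Split: [30, 25] -> [30] and [25]
    Merge: [30] + [25] -> [25, 30]
  Merge: [25] + [25, 30] -> [25, 25, 30]
  Split: [3, 2, 8] -> [3] and [2, 8]
    Split: [2, 8] -> [2] and [8]
    Merge: [2] + [8] -> [2, 8]
  Merge: [3] + [2, 8] -> [2, 3, 8]
Merge: [25, 25, 30] + [2, 3, 8] -> [2, 3, 8, 25, 25, 30]

Final sorted array: [2, 3, 8, 25, 25, 30]

The merge sort proceeds by recursively splitting the array and merging sorted halves.
After all merges, the sorted array is [2, 3, 8, 25, 25, 30].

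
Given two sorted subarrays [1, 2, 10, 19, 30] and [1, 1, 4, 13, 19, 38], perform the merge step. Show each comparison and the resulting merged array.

Merging process:

Compare 1 vs 1: take 1 from left. Merged: [1]
Compare 2 vs 1: take 1 from right. Merged: [1, 1]
Compare 2 vs 1: take 1 from right. Merged: [1, 1, 1]
Compare 2 vs 4: take 2 from left. Merged: [1, 1, 1, 2]
Compare 10 vs 4: take 4 from right. Merged: [1, 1, 1, 2, 4]
Compare 10 vs 13: take 10 from left. Merged: [1, 1, 1, 2, 4, 10]
Compare 19 vs 13: take 13 from right. Merged: [1, 1, 1, 2, 4, 10, 13]
Compare 19 vs 19: take 19 from left. Merged: [1, 1, 1, 2, 4, 10, 13, 19]
Compare 30 vs 19: take 19 from right. Merged: [1, 1, 1, 2, 4, 10, 13, 19, 19]
Compare 30 vs 38: take 30 from left. Merged: [1, 1, 1, 2, 4, 10, 13, 19, 19, 30]
Append remaining from right: [38]. Merged: [1, 1, 1, 2, 4, 10, 13, 19, 19, 30, 38]

Final merged array: [1, 1, 1, 2, 4, 10, 13, 19, 19, 30, 38]
Total comparisons: 10

The merged array is [1, 1, 1, 2, 4, 10, 13, 19, 19, 30, 38], requiring 10 comparisons. The merge step runs in O(n) time where n is the total number of elements.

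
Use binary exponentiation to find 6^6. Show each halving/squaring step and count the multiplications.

Computing 6^6 by squaring (build up from 6^1; each line after the first costs one multiplication):

6^1 = 6
6^2 = (6^1)^2 = 6^2 = 36
6^3 = 6 * 6^2 = 6 * 36 = 216
6^6 = (6^3)^2 = 216^2 = 46656

Result: 46656
Multiplications needed: 3 (3 lines after 6^1)

6^6 = 46656. Using exponentiation by squaring, this requires 3 multiplications. The key idea: if the exponent is even, square the half-power; if odd, multiply by the base once.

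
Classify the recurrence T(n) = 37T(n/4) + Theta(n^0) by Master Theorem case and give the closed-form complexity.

Master Theorem for T(n) = 37T(n/4) + O(n^0):

a = 37, b = 4, c = 0
log_b(a) = log_4(37) = 2.6047

Case 1: c = 0 < log_4(37) = 2.6047
T(n) = O(n^(log_4 37))

For T(n) = 37T(n/4) + O(n^0): log_4(37) = 2.6047. This is Case 1 of the Master Theorem (c < log_b(a), work dominated by leaves), giving O(n^(log_4 37)).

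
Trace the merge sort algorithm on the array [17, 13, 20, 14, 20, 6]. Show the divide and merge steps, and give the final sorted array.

Merge sort trace:

Split: [17, 13, 20, 14, 20, 6] -> [17, 13, 20] and [14, 20, 6]
  Split: [17, 13, 20] -> [17] and [13, 20]
    Split: [13, 20] -> [13] and [20]
    Merge: [13] + [20] -> [13, 20]
  Merge: [17] + [13, 20] -> [13, 17, 20]
  Split: [14, 20, 6] -> [14] and [20, 6]
    Split: [20, 6] -> [20] and [6]
    Merge: [20] + [6] -> [6, 20]
  Merge: [14] + [6, 20] -> [6, 14, 20]
Merge: [13, 17, 20] + [6, 14, 20] -> [6, 13, 14, 17, 20, 20]

Final sorted array: [6, 13, 14, 17, 20, 20]

The merge sort proceeds by recursively splitting the array and merging sorted halves.
After all merges, the sorted array is [6, 13, 14, 17, 20, 20].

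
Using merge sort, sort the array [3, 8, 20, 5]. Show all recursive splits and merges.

Merge sort trace:

Split: [3, 8, 20, 5] -> [3, 8] and [20, 5]
  Split: [3, 8] -> [3] and [8]
  Merge: [3] + [8] -> [3, 8]
  Split: [20, 5] -> [20] and [5]
  Merge: [20] + [5] -> [5, 20]
Merge: [3, 8] + [5, 20] -> [3, 5, 8, 20]

Final sorted array: [3, 5, 8, 20]

The merge sort proceeds by recursively splitting the array and merging sorted halves.
After all merges, the sorted array is [3, 5, 8, 20].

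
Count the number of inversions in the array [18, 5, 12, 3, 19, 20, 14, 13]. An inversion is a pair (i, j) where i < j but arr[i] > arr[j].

Finding inversions in [18, 5, 12, 3, 19, 20, 14, 13]:

(0, 1): arr[0]=18 > arr[1]=5
(0, 2): arr[0]=18 > arr[2]=12
(0, 3): arr[0]=18 > arr[3]=3
(0, 6): arr[0]=18 > arr[6]=14
(0, 7): arr[0]=18 > arr[7]=13
(1, 3): arr[1]=5 > arr[3]=3
(2, 3): arr[2]=12 > arr[3]=3
(4, 6): arr[4]=19 > arr[6]=14
(4, 7): arr[4]=19 > arr[7]=13
(5, 6): arr[5]=20 > arr[6]=14
(5, 7): arr[5]=20 > arr[7]=13
(6, 7): arr[6]=14 > arr[7]=13

Total inversions: 12

The array has 12 inversion(s): (0,1), (0,2), (0,3), (0,6), (0,7), (1,3), (2,3), (4,6), (4,7), (5,6), (5,7), (6,7). Each pair (i,j) satisfies i < j and arr[i] > arr[j].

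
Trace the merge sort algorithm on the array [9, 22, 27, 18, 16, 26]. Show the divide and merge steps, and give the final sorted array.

Merge sort trace:

Split: [9, 22, 27, 18, 16, 26] -> [9, 22, 27] and [18, 16, 26]
  Split: [9, 22, 27] -> [9] and [22, 27]
    Split: [22, 27] -> [22] and [27]
    Merge: [22] + [27] -> [22, 27]
  Merge: [9] + [22, 27] -> [9, 22, 27]
  Split: [18, 16, 26] -> [18] and [16, 26]
    Split: [16, 26] -> [16] and [26]
    Merge: [16] + [26] -> [16, 26]
  Merge: [18] + [16, 26] -> [16, 18, 26]
Merge: [9, 22, 27] + [16, 18, 26] -> [9, 16, 18, 22, 26, 27]

Final sorted array: [9, 16, 18, 22, 26, 27]

The merge sort proceeds by recursively splitting the array and merging sorted halves.
After all merges, the sorted array is [9, 16, 18, 22, 26, 27].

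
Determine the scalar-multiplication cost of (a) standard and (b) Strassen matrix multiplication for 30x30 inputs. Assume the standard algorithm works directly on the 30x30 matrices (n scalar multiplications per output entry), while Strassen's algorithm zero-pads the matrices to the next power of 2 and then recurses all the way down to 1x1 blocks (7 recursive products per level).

Matrix multiplication for 30x30 matrices:

Strassen's algorithm requires power-of-2 dimensions. Pad 30x30 to 32x32 (next power of 2).

Standard algorithm: 30^3 = 27000 multiplications
Strassen's algorithm: 7^(log2(32)) = 7^5 = 16807 multiplications
Savings: 27000 - 16807 = 10193 multiplications

Standard: 27000 multiplications (30^3). Strassen: 16807 multiplications (7^5, after padding to 32x32). Strassen reduces 8 recursive multiplications to 7 at each level.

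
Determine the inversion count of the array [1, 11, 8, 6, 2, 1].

Finding inversions in [1, 11, 8, 6, 2, 1]:

(1, 2): arr[1]=11 > arr[2]=8
(1, 3): arr[1]=11 > arr[3]=6
(1, 4): arr[1]=11 > arr[4]=2
(1, 5): arr[1]=11 > arr[5]=1
(2, 3): arr[2]=8 > arr[3]=6
(2, 4): arr[2]=8 > arr[4]=2
(2, 5): arr[2]=8 > arr[5]=1
(3, 4): arr[3]=6 > arr[4]=2
(3, 5): arr[3]=6 > arr[5]=1
(4, 5): arr[4]=2 > arr[5]=1

Total inversions: 10

The array has 10 inversion(s): (1,2), (1,3), (1,4), (1,5), (2,3), (2,4), (2,5), (3,4), (3,5), (4,5). Each pair (i,j) satisfies i < j and arr[i] > arr[j].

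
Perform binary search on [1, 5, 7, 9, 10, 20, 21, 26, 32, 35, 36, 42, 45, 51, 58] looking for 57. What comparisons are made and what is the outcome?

Binary search for 57 in [1, 5, 7, 9, 10, 20, 21, 26, 32, 35, 36, 42, 45, 51, 58]:

lo=0, hi=14, mid=7, arr[mid]=26 -> 26 < 57, search right half
lo=8, hi=14, mid=11, arr[mid]=42 -> 42 < 57, search right half
lo=12, hi=14, mid=13, arr[mid]=51 -> 51 < 57, search right half
lo=14, hi=14, mid=14, arr[mid]=58 -> 58 > 57, search left half
lo=14 > hi=13, target 57 not found

Binary search determines that 57 is not in the array after 4 comparisons. The search space was exhausted without finding the target.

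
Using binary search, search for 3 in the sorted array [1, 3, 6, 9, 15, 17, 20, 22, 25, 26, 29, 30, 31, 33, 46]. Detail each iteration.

Binary search for 3 in [1, 3, 6, 9, 15, 17, 20, 22, 25, 26, 29, 30, 31, 33, 46]:

lo=0, hi=14, mid=7, arr[mid]=22 -> 22 > 3, search left half
lo=0, hi=6, mid=3, arr[mid]=9 -> 9 > 3, search left half
lo=0, hi=2, mid=1, arr[mid]=3 -> Found target at index 1!

Binary search finds 3 at index 1 after 3 comparisons. The search repeatedly halves the search space by comparing with the middle element.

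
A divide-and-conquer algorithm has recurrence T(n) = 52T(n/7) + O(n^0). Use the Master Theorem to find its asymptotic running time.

Master Theorem for T(n) = 52T(n/7) + O(n^0):

a = 52, b = 7, c = 0
log_b(a) = log_7(52) = 2.0305

Case 1: c = 0 < log_7(52) = 2.0305
T(n) = O(n^(log_7 52))

For T(n) = 52T(n/7) + O(n^0): log_7(52) = 2.0305. This is Case 1 of the Master Theorem (c < log_b(a), work dominated by leaves), giving O(n^(log_7 52)).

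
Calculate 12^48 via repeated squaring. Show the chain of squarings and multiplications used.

Computing 12^48 by squaring (build up from 12^1; each line after the first costs one multiplication):

12^1 = 12
12^2 = (12^1)^2 = 12^2 = 144
12^3 = 12 * 12^2 = 12 * 144 = 1728
12^6 = (12^3)^2 = 1728^2 = 2985984
12^12 = (12^6)^2 = 2985984^2 = 8916100448256
12^24 = (12^12)^2 = 8916100448256^2 = 79496847203390844133441536
12^48 = (12^24)^2 = 79496847203390844133441536^2 = 6319748715279270675921934218987893281199411530039296

Result: 6319748715279270675921934218987893281199411530039296
Multiplications needed: 6 (6 lines after 12^1)

12^48 = 6319748715279270675921934218987893281199411530039296. Using exponentiation by squaring, this requires 6 multiplications. The key idea: if the exponent is even, square the half-power; if odd, multiply by the base once.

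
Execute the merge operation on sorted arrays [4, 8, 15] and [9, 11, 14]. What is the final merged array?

Merging process:

Compare 4 vs 9: take 4 from left. Merged: [4]
Compare 8 vs 9: take 8 from left. Merged: [4, 8]
Compare 15 vs 9: take 9 from right. Merged: [4, 8, 9]
Compare 15 vs 11: take 11 from right. Merged: [4, 8, 9, 11]
Compare 15 vs 14: take 14 from right. Merged: [4, 8, 9, 11, 14]
Append remaining from left: [15]. Merged: [4, 8, 9, 11, 14, 15]

Final merged array: [4, 8, 9, 11, 14, 15]
Total comparisons: 5

The merged array is [4, 8, 9, 11, 14, 15], requiring 5 comparisons. The merge step runs in O(n) time where n is the total number of elements.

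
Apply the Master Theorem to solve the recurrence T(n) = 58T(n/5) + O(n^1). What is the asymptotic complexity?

Master Theorem for T(n) = 58T(n/5) + O(n^1):

a = 58, b = 5, c = 1
log_b(a) = log_5(58) = 2.5229

Case 1: c = 1 < log_5(58) = 2.5229
T(n) = O(n^(log_5 58))

For T(n) = 58T(n/5) + O(n^1): log_5(58) = 2.5229. This is Case 1 of the Master Theorem (c < log_b(a), work dominated by leaves), giving O(n^(log_5 58)).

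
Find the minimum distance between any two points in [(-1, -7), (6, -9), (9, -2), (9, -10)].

Computing all pairwise distances among 4 points:

d((-1, -7), (6, -9)) = 7.2801
d((-1, -7), (9, -2)) = 11.1803
d((-1, -7), (9, -10)) = 10.4403
d((6, -9), (9, -2)) = 7.6158
d((6, -9), (9, -10)) = 3.1623 <-- minimum
d((9, -2), (9, -10)) = 8.0

Closest pair: (6, -9) and (9, -10) with distance 3.1623

The closest pair is (6, -9) and (9, -10) with Euclidean distance 3.1623. For 4 points, brute-force pairwise comparison is shown above. For large n, the divide-and-conquer algorithm (sort by x, recurse on halves, check the dividing strip) achieves O(n log n).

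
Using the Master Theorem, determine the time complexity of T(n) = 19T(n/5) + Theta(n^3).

Master Theorem for T(n) = 19T(n/5) + O(n^3):

a = 19, b = 5, c = 3
log_b(a) = log_5(19) = 1.8295

Case 3: c = 3 > log_5(19) = 1.8295
T(n) = O(n^3) = O(n^3)

For T(n) = 19T(n/5) + O(n^3): log_5(19) = 1.8295. This is Case 3 of the Master Theorem (c > log_b(a), work dominated by root), giving O(n^3).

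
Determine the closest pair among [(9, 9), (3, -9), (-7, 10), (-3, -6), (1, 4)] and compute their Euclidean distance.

Computing all pairwise distances among 5 points:

d((9, 9), (3, -9)) = 18.9737
d((9, 9), (-7, 10)) = 16.0312
d((9, 9), (-3, -6)) = 19.2094
d((9, 9), (1, 4)) = 9.434
d((3, -9), (-7, 10)) = 21.4709
d((3, -9), (-3, -6)) = 6.7082 <-- minimum
d((3, -9), (1, 4)) = 13.1529
d((-7, 10), (-3, -6)) = 16.4924
d((-7, 10), (1, 4)) = 10.0
d((-3, -6), (1, 4)) = 10.7703

Closest pair: (3, -9) and (-3, -6) with distance 6.7082

The closest pair is (3, -9) and (-3, -6) with Euclidean distance 6.7082. For 5 points, brute-force pairwise comparison is shown above. For large n, the divide-and-conquer algorithm (sort by x, recurse on halves, check the dividing strip) achieves O(n log n).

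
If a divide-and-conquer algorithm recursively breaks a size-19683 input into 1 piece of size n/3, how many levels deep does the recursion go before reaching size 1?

For divide and conquer with division factor 3:

Problem sizes at each level:
Level 0: 19683
Level 1: 6561
Level 2: 2187
Level 3: 729
Level 4: 243
Level 5: 81
Level 6: 27
Level 7: 9
Level 8: 3
Level 9: 1

The root is level 0 and the size-1 base case is level 9 (the tree spans levels 0 through 9, i.e. 10 levels counting the root), so the depth is the number of divisions: log_3(19683) = 9

The recursion tree depth is log_3(19683) = 9. At each level, the problem size is divided by 3, so it takes 9 divisions to reduce to a base case of size 1. The algorithm makes 1 recursive call at each level.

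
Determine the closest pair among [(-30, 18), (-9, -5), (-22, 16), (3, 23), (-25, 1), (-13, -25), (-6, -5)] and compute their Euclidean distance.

Computing all pairwise distances among 7 points:

d((-30, 18), (-9, -5)) = 31.1448
d((-30, 18), (-22, 16)) = 8.2462
d((-30, 18), (3, 23)) = 33.3766
d((-30, 18), (-25, 1)) = 17.72
d((-30, 18), (-13, -25)) = 46.2385
d((-30, 18), (-6, -5)) = 33.2415
d((-9, -5), (-22, 16)) = 24.6982
d((-9, -5), (3, 23)) = 30.4631
d((-9, -5), (-25, 1)) = 17.088
d((-9, -5), (-13, -25)) = 20.3961
d((-9, -5), (-6, -5)) = 3.0 <-- minimum
d((-22, 16), (3, 23)) = 25.9615
d((-22, 16), (-25, 1)) = 15.2971
d((-22, 16), (-13, -25)) = 41.9762
d((-22, 16), (-6, -5)) = 26.4008
d((3, 23), (-25, 1)) = 35.609
d((3, 23), (-13, -25)) = 50.5964
d((3, 23), (-6, -5)) = 29.4109
d((-25, 1), (-13, -25)) = 28.6356
d((-25, 1), (-6, -5)) = 19.9249
d((-13, -25), (-6, -5)) = 21.1896

Closest pair: (-9, -5) and (-6, -5) with distance 3.0

The closest pair is (-9, -5) and (-6, -5) with Euclidean distance 3.0. For 7 points, brute-force pairwise comparison is shown above. For large n, the divide-and-conquer algorithm (sort by x, recurse on halves, check the dividing strip) achieves O(n log n).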